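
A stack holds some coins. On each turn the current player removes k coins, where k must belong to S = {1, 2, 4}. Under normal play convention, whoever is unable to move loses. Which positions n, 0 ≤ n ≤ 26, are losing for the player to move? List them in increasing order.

G(0) = 0
G(1) = mex{0} = 1
G(2) = mex{1,0} = 2
G(3) = mex{2,1} = 0
G(4) = mex{0,2,0} = 1
G(5) = mex{1,0,1} = 2
G(6) = mex{2,1,2} = 0
G(7) = mex{0,2,0} = 1
G(8) = mex{1,0,1} = 2
G(9) = mex{2,1,2} = 0
G(10) = mex{0,2,0} = 1
G(11) = mex{1,0,1} = 2
G(12) = mex{2,1,2} = 0
G(13) = mex{0,2,0} = 1
G(14) = mex{1,0,1} = 2
G(15) = mex{2,1,2} = 0
G(16) = mex{0,2,0} = 1
G(17) = mex{1,0,1} = 2
G(18) = mex{2,1,2} = 0
G(19) = mex{0,2,0} = 1
G(20) = mex{1,0,1} = 2
G(21) = mex{2,1,2} = 0
G(22) = mex{0,2,0} = 1
G(23) = mex{1,0,1} = 2
G(24) = mex{2,1,2} = 0
G(25) = mex{0,2,0} = 1
G(26) = mex{1,0,1} = 2
P-positions are exactly the n with G(n) = 0.

0, 3, 6, 9, 12, 15, 18, 21, 24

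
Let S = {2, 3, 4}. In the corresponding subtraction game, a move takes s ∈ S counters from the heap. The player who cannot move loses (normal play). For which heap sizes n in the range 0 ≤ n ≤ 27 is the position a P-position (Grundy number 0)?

0, 1, 6, 7, 12, 13, 18, 19, 24, 25

G(0) = 0
G(1) = mex{} = 0
G(2) = mex{0} = 1
G(3) = mex{0,0} = 1
G(4) = mex{1,0,0} = 2
G(5) = mex{1,1,0} = 2
G(6) = mex{2,1,1} = 0
G(7) = mex{2,2,1} = 0
G(8) = mex{0,2,2} = 1
G(9) = mex{0,0,2} = 1
G(10) = mex{1,0,0} = 2
G(11) = mex{1,1,0} = 2
G(12) = mex{2,1,1} = 0
G(13) = mex{2,2,1} = 0
G(14) = mex{0,2,2} = 1
G(15) = mex{0,0,2} = 1
G(16) = mex{1,0,0} = 2
G(17) = mex{1,1,0} = 2
G(18) = mex{2,1,1} = 0
G(19) = mex{2,2,1} = 0
G(20) = mex{0,2,2} = 1
G(21) = mex{0,0,2} = 1
G(22) = mex{1,0,0} = 2
G(23) = mex{1,1,0} = 2
G(24) = mex{2,1,1} = 0
G(25) = mex{2,2,1} = 0
G(26) = mex{0,2,2} = 1
G(27) = mex{0,0,2} = 1
P-positions are exactly the n with G(n) = 0.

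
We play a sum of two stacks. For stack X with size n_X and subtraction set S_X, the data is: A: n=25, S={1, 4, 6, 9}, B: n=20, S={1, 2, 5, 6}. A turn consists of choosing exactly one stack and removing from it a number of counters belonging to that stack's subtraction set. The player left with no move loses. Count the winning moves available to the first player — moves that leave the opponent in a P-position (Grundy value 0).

Stack A, S = {1, 4, 6, 9}:
G(0) = 0
G(1) = mex{0} = 1
G(2) = mex{1} = 0
G(3) = mex{0} = 1
G(4) = mex{1,0} = 2
G(5) = mex{2,1} = 0
G(6) = mex{0,0,0} = 1
G(7) = mex{1,1,1} = 0
G(8) = mex{0,2,0} = 1
G(9) = mex{1,0,1,0} = 2
G(10) = mex{2,1,2,1} = 0
G(11) = mex{0,0,0,0} = 1
G(12) = mex{1,1,1,1} = 0
G(13) = mex{0,2,0,2} = 1
G(14) = mex{1,0,1,0} = 2
G(15) = mex{2,1,2,1} = 0
G(16) = mex{0,0,0,0} = 1
G(17) = mex{1,1,1,1} = 0
G(18) = mex{0,2,0,2} = 1
G(19) = mex{1,0,1,0} = 2
G(20) = mex{2,1,2,1} = 0
G(21) = mex{0,0,0,0} = 1
G(22) = mex{1,1,1,1} = 0
G(23) = mex{0,2,0,2} = 1
G(24) = mex{1,0,1,0} = 2
G(25) = mex{2,1,2,1} = 0
G_A(25) = 0.
Stack B, S = {1, 2, 5, 6}:
G(0) = 0
G(1) = mex{0} = 1
G(2) = mex{1,0} = 2
G(3) = mex{2,1} = 0
G(4) = mex{0,2} = 1
G(5) = mex{1,0,0} = 2
G(6) = mex{2,1,1,0} = 3
G(7) = mex{3,2,2,1} = 0
G(8) = mex{0,3,0,2} = 1
G(9) = mex{1,0,1,0} = 2
G(10) = mex{2,1,2,1} = 0
G(11) = mex{0,2,3,2} = 1
G(12) = mex{1,0,0,3} = 2
G(13) = mex{2,1,1,0} = 3
G(14) = mex{3,2,2,1} = 0
G(15) = mex{0,3,0,2} = 1
G(16) = mex{1,0,1,0} = 2
G(17) = mex{2,1,2,1} = 0
G(18) = mex{0,2,3,2} = 1
G(19) = mex{1,0,0,3} = 2
G(20) = mex{2,1,1,0} = 3
G_B(20) = 3.
Combined Grundy value = 0 ⊕ 3 = 3.
A winning move leaves total XOR = 0, i.e. changes one component's Grundy value g to g ⊕ X where X is the current total.
Stack A: need g' = 0⊕3 = 3. Options: 25−1→G=2, 25−4→G=1, 25−6→G=2, 25−9→G=1. Hits: 0.
Stack B: need g' = 3⊕3 = 0. Options: 20−1→G=2, 20−2→G=1, 20−5→G=1, 20−6→G=0. Hits: 1.

1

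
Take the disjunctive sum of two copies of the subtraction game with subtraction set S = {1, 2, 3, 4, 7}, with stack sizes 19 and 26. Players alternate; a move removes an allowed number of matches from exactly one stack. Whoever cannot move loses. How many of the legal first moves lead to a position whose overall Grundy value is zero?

All stacks use S = {1, 2, 3, 4, 7}:
n :  0  1  2  3  4  5  6  7  8  9 10 11 12 13 14 15 16 17 18 19 20 21 22 23 24 25 26
G :  0  1  2  3  4  0  1  2  3  4  0  1  2  3  4  0  1  2  3  4  0  1  2  3  4  0  1
Stack A: G(19) = 4.
Stack B: G(26) = 1.
Combined Grundy value = 4 ⊕ 1 = 5.
A winning move leaves total XOR = 0, i.e. changes one component's Grundy value g to g ⊕ X where X is the current total.
Stack A: need g' = 4⊕5 = 1. Options: 19−1→G=3, 19−2→G=2, 19−3→G=1, 19−4→G=0, 19−7→G=2. Hits: 1.
Stack B: need g' = 1⊕5 = 4. Options: 26−1→G=0, 26−2→G=4, 26−3→G=3, 26−4→G=2, 26−7→G=4. Hits: 2.

3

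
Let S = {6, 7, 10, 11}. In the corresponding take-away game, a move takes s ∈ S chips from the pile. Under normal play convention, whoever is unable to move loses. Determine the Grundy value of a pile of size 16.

n :  0  1  2  3  4  5  6  7  8  9 10 11 12 13 14 15 16
G :  0  0  0  0  0  0  1  1  1  1  1  1  2  2  2  2  2

2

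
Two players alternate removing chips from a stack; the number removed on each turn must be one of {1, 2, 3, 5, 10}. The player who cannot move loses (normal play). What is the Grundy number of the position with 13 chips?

1

G(0) = 0
G(1) = mex{0} = 1
G(2) = mex{1,0} = 2
G(3) = mex{2,1,0} = 3
G(4) = mex{3,2,1} = 0
G(5) = mex{0,3,2,0} = 1
G(6) = mex{1,0,3,1} = 2
G(7) = mex{2,1,0,2} = 3
G(8) = mex{3,2,1,3} = 0
G(9) = mex{0,3,2,0} = 1
G(10) = mex{1,0,3,1,0} = 2
G(11) = mex{2,1,0,2,1} = 3
G(12) = mex{3,2,1,3,2} = 0
G(13) = mex{0,3,2,0,3} = 1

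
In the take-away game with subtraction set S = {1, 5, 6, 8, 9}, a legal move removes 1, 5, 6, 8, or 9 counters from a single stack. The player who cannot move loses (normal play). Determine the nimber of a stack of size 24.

G(0) = 0
G(1) = mex{0} = 1
G(2) = mex{1} = 0
G(3) = mex{0} = 1
G(4) = mex{1} = 0
G(5) = mex{0,0} = 1
G(6) = mex{1,1,0} = 2
G(7) = mex{2,0,1} = 3
G(8) = mex{3,1,0,0} = 2
G(9) = mex{2,0,1,1,0} = 3
G(10) = mex{3,1,0,0,1} = 2
G(11) = mex{2,2,1,1,0} = 3
G(12) = mex{3,3,2,0,1} = 4
G(13) = mex{4,2,3,1,0} = 5
G(14) = mex{5,3,2,2,1} = 0
G(15) = mex{0,2,3,3,2} = 1
G(16) = mex{1,3,2,2,3} = 0
G(17) = mex{0,4,3,3,2} = 1
G(18) = mex{1,5,4,2,3} = 0
G(19) = mex{0,0,5,3,2} = 1
G(20) = mex{1,1,0,4,3} = 2
G(21) = mex{2,0,1,5,4} = 3
G(22) = mex{3,1,0,0,5} = 2
G(23) = mex{2,0,1,1,0} = 3
G(24) = mex{3,1,0,0,1} = 2

2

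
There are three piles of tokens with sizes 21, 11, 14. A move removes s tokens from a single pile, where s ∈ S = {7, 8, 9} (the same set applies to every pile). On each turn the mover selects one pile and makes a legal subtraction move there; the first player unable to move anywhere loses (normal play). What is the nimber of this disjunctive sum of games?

3

All piles use S = {7, 8, 9}:
n :  0  1  2  3  4  5  6  7  8  9 10 11 12 13 14 15 16 17 18 19 20 21
G :  0  0  0  0  0  0  0  1  1  1  1  1  1  1  2  2  0  0  0  0  0  0
Pile A: G(21) = 0.
Pile B: G(11) = 1.
Pile C: G(14) = 2.
Combined Grundy value = 0 ⊕ 1 ⊕ 2 = 3.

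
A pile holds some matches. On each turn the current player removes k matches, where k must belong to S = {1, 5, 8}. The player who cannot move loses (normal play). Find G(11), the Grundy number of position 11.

n :  0  1  2  3  4  5  6  7  8  9 10 11
G :  0  1  0  1  0  1  0  1  2  3  2  3

3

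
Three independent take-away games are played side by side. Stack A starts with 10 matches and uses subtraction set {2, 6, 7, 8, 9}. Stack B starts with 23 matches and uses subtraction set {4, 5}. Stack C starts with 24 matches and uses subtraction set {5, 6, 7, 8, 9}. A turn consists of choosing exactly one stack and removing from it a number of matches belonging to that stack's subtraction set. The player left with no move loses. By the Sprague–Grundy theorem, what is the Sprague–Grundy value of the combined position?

Stack A, S = {2, 6, 7, 8, 9}:
G(0) = 0
G(1) = mex{} = 0
G(2) = mex{0} = 1
G(3) = mex{0} = 1
G(4) = mex{1} = 0
G(5) = mex{1} = 0
G(6) = mex{0,0} = 1
G(7) = mex{0,0,0} = 1
G(8) = mex{1,1,0,0} = 2
G(9) = mex{1,1,1,0,0} = 2
G(10) = mex{2,0,1,1,0} = 3
G_A(10) = 3.
Stack B, S = {4, 5}:
n :  0  1  2  3  4  5  6  7  8  9 10 11 12 13 14 15 16 17 18 19 20 21 22 23
G :  0  0  0  0  1  1  1  1  2  0  0  0  0  1  1  1  1  2  0  0  0  0  1  1
G_B(23) = 1.
Stack C, S = {5, 6, 7, 8, 9}:
G(0) = 0
G(1) = mex{} = 0
G(2) = mex{} = 0
G(3) = mex{} = 0
G(4) = mex{} = 0
G(5) = mex{0} = 1
G(6) = mex{0,0} = 1
G(7) = mex{0,0,0} = 1
G(8) = mex{0,0,0,0} = 1
G(9) = mex{0,0,0,0,0} = 1
G(10) = mex{1,0,0,0,0} = 2
G(11) = mex{1,1,0,0,0} = 2
G(12) = mex{1,1,1,0,0} = 2
G(13) = mex{1,1,1,1,0} = 2
G(14) = mex{1,1,1,1,1} = 0
G(15) = mex{2,1,1,1,1} = 0
G(16) = mex{2,2,1,1,1} = 0
G(17) = mex{2,2,2,1,1} = 0
G(18) = mex{2,2,2,2,1} = 0
G(19) = mex{0,2,2,2,2} = 1
G(20) = mex{0,0,2,2,2} = 1
G(21) = mex{0,0,0,2,2} = 1
G(22) = mex{0,0,0,0,2} = 1
G(23) = mex{0,0,0,0,0} = 1
G(24) = mex{1,0,0,0,0} = 2
G_C(24) = 2.
Combined Grundy value = 3 ⊕ 1 ⊕ 2 = 0.

0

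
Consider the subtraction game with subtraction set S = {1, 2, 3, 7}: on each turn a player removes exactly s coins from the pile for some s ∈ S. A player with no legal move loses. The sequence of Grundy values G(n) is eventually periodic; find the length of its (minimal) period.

G(0) = 0
G(1) = mex{0} = 1
G(2) = mex{1,0} = 2
G(3) = mex{2,1,0} = 3
G(4) = mex{3,2,1} = 0
G(5) = mex{0,3,2} = 1
G(6) = mex{1,0,3} = 2
G(7) = mex{2,1,0,0} = 3
G(8) = mex{3,2,1,1} = 0
G(9) = mex{0,3,2,2} = 1
G(10) = mex{1,0,3,3} = 2
G(11) = mex{2,1,0,0} = 3
G(12) = mex{3,2,1,1} = 0
G(13) = mex{0,3,2,2} = 1
G(14) = mex{1,0,3,3} = 2
G(n+4) = G(n) holds for n = 0,…,6 (a full window of length max(S) = 7), so the sequence is purely periodic with period 4.

4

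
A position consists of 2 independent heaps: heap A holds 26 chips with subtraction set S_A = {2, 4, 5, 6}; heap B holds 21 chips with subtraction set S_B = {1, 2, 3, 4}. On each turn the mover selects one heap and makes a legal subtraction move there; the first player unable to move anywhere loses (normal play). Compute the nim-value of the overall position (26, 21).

0

Heap A, S = {2, 4, 5, 6}:
n :  0  1  2  3  4  5  6  7  8  9 10 11 12 13 14 15 16 17 18 19 20 21 22 23 24 25 26
G :  0  0  1  1  2  2  3  3  0  0  1  1  2  2  3  3  0  0  1  1  2  2  3  3  0  0  1
G_A(26) = 1.
Heap B, S = {1, 2, 3, 4}:
G(0) = 0
G(1) = mex{0} = 1
G(2) = mex{1,0} = 2
G(3) = mex{2,1,0} = 3
G(4) = mex{3,2,1,0} = 4
G(5) = mex{4,3,2,1} = 0
G(6) = mex{0,4,3,2} = 1
G(7) = mex{1,0,4,3} = 2
G(8) = mex{2,1,0,4} = 3
G(9) = mex{3,2,1,0} = 4
G(10) = mex{4,3,2,1} = 0
G(11) = mex{0,4,3,2} = 1
G(12) = mex{1,0,4,3} = 2
G(13) = mex{2,1,0,4} = 3
G(14) = mex{3,2,1,0} = 4
G(15) = mex{4,3,2,1} = 0
G(16) = mex{0,4,3,2} = 1
G(17) = mex{1,0,4,3} = 2
G(18) = mex{2,1,0,4} = 3
G(19) = mex{3,2,1,0} = 4
G(20) = mex{4,3,2,1} = 0
G(21) = mex{0,4,3,2} = 1
G_B(21) = 1.
Combined Grundy value = 1 ⊕ 1 = 0.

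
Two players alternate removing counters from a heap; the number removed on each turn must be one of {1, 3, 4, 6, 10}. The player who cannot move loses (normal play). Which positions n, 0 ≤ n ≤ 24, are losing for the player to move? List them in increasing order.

n :  0  1  2  3  4  5  6  7  8  9 10 11 12 13 14 15 16 17 18 19 20 21 22 23 24
G :  0  1  0  1  2  3  2  0  1  0  1  2  3  2  0  1  0  1  2  3  2  0  1  0  1
P-positions are exactly the n with G(n) = 0.

0, 2, 7, 9, 14, 16, 21, 23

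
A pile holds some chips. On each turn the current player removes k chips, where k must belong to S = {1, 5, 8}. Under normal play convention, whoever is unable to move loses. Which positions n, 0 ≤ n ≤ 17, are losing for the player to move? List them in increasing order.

n :  0  1  2  3  4  5  6  7  8  9 10 11 12 13 14 15 16 17
G :  0  1  0  1  0  1  0  1  2  3  2  3  2  0  1  0  1  0
P-positions are exactly the n with G(n) = 0.

0, 2, 4, 6, 13, 15, 17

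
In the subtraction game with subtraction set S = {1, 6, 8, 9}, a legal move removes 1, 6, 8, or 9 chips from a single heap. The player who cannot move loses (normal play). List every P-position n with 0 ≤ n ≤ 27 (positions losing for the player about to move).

G(0) = 0
G(1) = mex{0} = 1
G(2) = mex{1} = 0
G(3) = mex{0} = 1
G(4) = mex{1} = 0
G(5) = mex{0} = 1
G(6) = mex{1,0} = 2
G(7) = mex{2,1} = 0
G(8) = mex{0,0,0} = 1
G(9) = mex{1,1,1,0} = 2
G(10) = mex{2,0,0,1} = 3
G(11) = mex{3,1,1,0} = 2
G(12) = mex{2,2,0,1} = 3
G(13) = mex{3,0,1,0} = 2
G(14) = mex{2,1,2,1} = 0
G(15) = mex{0,2,0,2} = 1
G(16) = mex{1,3,1,0} = 2
G(17) = mex{2,2,2,1} = 0
G(18) = mex{0,3,3,2} = 1
G(19) = mex{1,2,2,3} = 0
G(20) = mex{0,0,3,2} = 1
G(21) = mex{1,1,2,3} = 0
G(22) = mex{0,2,0,2} = 1
G(23) = mex{1,0,1,0} = 2
G(24) = mex{2,1,2,1} = 0
G(25) = mex{0,0,0,2} = 1
G(26) = mex{1,1,1,0} = 2
G(27) = mex{2,0,0,1} = 3
P-positions are exactly the n with G(n) = 0.

0, 2, 4, 7, 14, 17, 19, 21, 24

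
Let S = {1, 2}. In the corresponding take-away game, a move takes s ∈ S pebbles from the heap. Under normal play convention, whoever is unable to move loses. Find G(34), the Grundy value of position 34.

1

n :  0  1  2  3  4  5  6  7  8  9 10 11 12 13 14 15 16 17 18 19 20 21 22 23 24 25 26 27 28 29 30 31 32 33 34
G :  0  1  2  0  1  2  0  1  2  0  1  2  0  1  2  0  1  2  0  1  2  0  1  2  0  1  2  0  1  2  0  1  2  0  1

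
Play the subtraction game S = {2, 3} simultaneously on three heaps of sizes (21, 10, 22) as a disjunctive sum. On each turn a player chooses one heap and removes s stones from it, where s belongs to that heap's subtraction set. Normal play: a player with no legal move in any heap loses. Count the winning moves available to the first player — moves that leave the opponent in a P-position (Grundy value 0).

All heaps use S = {2, 3}:
G(0) = 0
G(1) = mex{} = 0
G(2) = mex{0} = 1
G(3) = mex{0,0} = 1
G(4) = mex{1,0} = 2
G(5) = mex{1,1} = 0
G(6) = mex{2,1} = 0
G(7) = mex{0,2} = 1
G(8) = mex{0,0} = 1
G(9) = mex{1,0} = 2
G(10) = mex{1,1} = 0
G(11) = mex{2,1} = 0
G(12) = mex{0,2} = 1
G(13) = mex{0,0} = 1
G(14) = mex{1,0} = 2
G(15) = mex{1,1} = 0
G(16) = mex{2,1} = 0
G(17) = mex{0,2} = 1
G(18) = mex{0,0} = 1
G(19) = mex{1,0} = 2
G(20) = mex{1,1} = 0
G(21) = mex{2,1} = 0
G(22) = mex{0,2} = 1
Heap A: G(21) = 0.
Heap B: G(10) = 0.
Heap C: G(22) = 1.
Combined Grundy value = 0 ⊕ 0 ⊕ 1 = 1.
A winning move leaves total XOR = 0, i.e. changes one component's Grundy value g to g ⊕ X where X is the current total.
Heap A: need g' = 0⊕1 = 1. Options: 21−2→G=2, 21−3→G=1. Hits: 1.
Heap B: need g' = 0⊕1 = 1. Options: 10−2→G=1, 10−3→G=1. Hits: 2.
Heap C: need g' = 1⊕1 = 0. Options: 22−2→G=0, 22−3→G=2. Hits: 1.

4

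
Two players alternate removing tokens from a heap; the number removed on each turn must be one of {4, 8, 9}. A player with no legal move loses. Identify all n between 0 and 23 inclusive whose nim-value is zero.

0, 1, 2, 3, 13, 14, 15, 16

G(0) = 0
G(1) = mex{} = 0
G(2) = mex{} = 0
G(3) = mex{} = 0
G(4) = mex{0} = 1
G(5) = mex{0} = 1
G(6) = mex{0} = 1
G(7) = mex{0} = 1
G(8) = mex{1,0} = 2
G(9) = mex{1,0,0} = 2
G(10) = mex{1,0,0} = 2
G(11) = mex{1,0,0} = 2
G(12) = mex{2,1,0} = 3
G(13) = mex{2,1,1} = 0
G(14) = mex{2,1,1} = 0
G(15) = mex{2,1,1} = 0
G(16) = mex{3,2,1} = 0
G(17) = mex{0,2,2} = 1
G(18) = mex{0,2,2} = 1
G(19) = mex{0,2,2} = 1
G(20) = mex{0,3,2} = 1
G(21) = mex{1,0,3} = 2
G(22) = mex{1,0,0} = 2
G(23) = mex{1,0,0} = 2
P-positions are exactly the n with G(n) = 0.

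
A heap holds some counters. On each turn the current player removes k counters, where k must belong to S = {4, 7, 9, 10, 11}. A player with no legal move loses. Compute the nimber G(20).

1

n :  0  1  2  3  4  5  6  7  8  9 10 11 12 13 14 15 16 17 18 19 20
G :  0  0  0  0  1  1  1  1  2  2  2  2  3  3  3  0  0  0  0  1  1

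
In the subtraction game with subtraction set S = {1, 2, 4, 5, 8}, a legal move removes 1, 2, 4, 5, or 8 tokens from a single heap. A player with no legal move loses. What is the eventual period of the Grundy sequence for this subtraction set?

G(0) = 0
G(1) = mex{0} = 1
G(2) = mex{1,0} = 2
G(3) = mex{2,1} = 0
G(4) = mex{0,2,0} = 1
G(5) = mex{1,0,1,0} = 2
G(6) = mex{2,1,2,1} = 0
G(7) = mex{0,2,0,2} = 1
G(8) = mex{1,0,1,0,0} = 2
G(9) = mex{2,1,2,1,1} = 0
G(10) = mex{0,2,0,2,2} = 1
G(11) = mex{1,0,1,0,0} = 2
G(12) = mex{2,1,2,1,1} = 0
G(13) = mex{0,2,0,2,2} = 1
G(14) = mex{1,0,1,0,0} = 2
G(n+3) = G(n) holds for n = 0,…,7 (a full window of length max(S) = 8), so the sequence is purely periodic with period 3.

3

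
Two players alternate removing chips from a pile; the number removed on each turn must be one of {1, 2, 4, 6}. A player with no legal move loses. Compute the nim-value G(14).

3

n :  0  1  2  3  4  5  6  7  8  9 10 11 12 13 14
G :  0  1  2  0  1  2  3  4  0  1  2  0  1  2  3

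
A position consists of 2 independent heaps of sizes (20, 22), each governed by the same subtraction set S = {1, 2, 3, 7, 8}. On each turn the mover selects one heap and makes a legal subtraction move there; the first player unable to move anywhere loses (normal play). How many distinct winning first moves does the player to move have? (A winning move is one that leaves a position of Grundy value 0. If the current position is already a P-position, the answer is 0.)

All heaps use S = {1, 2, 3, 7, 8}:
n :  0  1  2  3  4  5  6  7  8  9 10 11 12 13 14 15 16 17 18 19 20 21 22
G :  0  1  2  3  0  1  2  3  4  0  1  2  3  0  1  2  3  4  0  1  2  3  0
Heap A: G(20) = 2.
Heap B: G(22) = 0.
Combined Grundy value = 2 ⊕ 0 = 2.
A winning move leaves total XOR = 0, i.e. changes one component's Grundy value g to g ⊕ X where X is the current total.
Heap A: need g' = 2⊕2 = 0. Options: 20−1→G=1, 20−2→G=0, 20−3→G=4, 20−7→G=0, 20−8→G=3. Hits: 2.
Heap B: need g' = 0⊕2 = 2. Options: 22−1→G=3, 22−2→G=2, 22−3→G=1, 22−7→G=2, 22−8→G=1. Hits: 2.

4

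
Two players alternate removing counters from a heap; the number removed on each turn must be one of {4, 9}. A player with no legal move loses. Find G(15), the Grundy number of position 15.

0

n :  0  1  2  3  4  5  6  7  8  9 10 11 12 13 14 15
G :  0  0  0  0  1  1  1  1  0  2  2  2  1  0  0  0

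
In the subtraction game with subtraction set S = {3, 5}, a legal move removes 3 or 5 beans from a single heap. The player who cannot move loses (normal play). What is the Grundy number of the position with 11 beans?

n :  0  1  2  3  4  5  6  7  8  9 10 11
G :  0  0  0  1  1  1  2  2  0  0  0  1

1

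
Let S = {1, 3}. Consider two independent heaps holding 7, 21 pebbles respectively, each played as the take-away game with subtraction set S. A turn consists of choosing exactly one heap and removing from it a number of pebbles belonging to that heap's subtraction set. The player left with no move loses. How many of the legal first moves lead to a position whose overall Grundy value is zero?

0

All heaps use S = {1, 3}:
n :  0  1  2  3  4  5  6  7  8  9 10 11 12 13 14 15 16 17 18 19 20 21
G :  0  1  0  1  0  1  0  1  0  1  0  1  0  1  0  1  0  1  0  1  0  1
Heap A: G(7) = 1.
Heap B: G(21) = 1.
Combined Grundy value = 1 ⊕ 1 = 0.
A winning move leaves total XOR = 0, i.e. changes one component's Grundy value g to g ⊕ X where X is the current total.
Heap A: target g' = 1⊕0 = 1, but every legal move changes the Grundy value (mex property), so 0 moves.
Heap B: target g' = 1⊕0 = 1, but every legal move changes the Grundy value (mex property), so 0 moves.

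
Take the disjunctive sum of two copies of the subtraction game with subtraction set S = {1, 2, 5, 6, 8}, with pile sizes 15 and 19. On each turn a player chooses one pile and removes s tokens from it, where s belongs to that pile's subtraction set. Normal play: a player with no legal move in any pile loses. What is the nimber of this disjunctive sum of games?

3

All piles use S = {1, 2, 5, 6, 8}:
G(0) = 0
G(1) = mex{0} = 1
G(2) = mex{1,0} = 2
G(3) = mex{2,1} = 0
G(4) = mex{0,2} = 1
G(5) = mex{1,0,0} = 2
G(6) = mex{2,1,1,0} = 3
G(7) = mex{3,2,2,1} = 0
G(8) = mex{0,3,0,2,0} = 1
G(9) = mex{1,0,1,0,1} = 2
G(10) = mex{2,1,2,1,2} = 0
G(11) = mex{0,2,3,2,0} = 1
G(12) = mex{1,0,0,3,1} = 2
G(13) = mex{2,1,1,0,2} = 3
G(14) = mex{3,2,2,1,3} = 0
G(15) = mex{0,3,0,2,0} = 1
G(16) = mex{1,0,1,0,1} = 2
G(17) = mex{2,1,2,1,2} = 0
G(18) = mex{0,2,3,2,0} = 1
G(19) = mex{1,0,0,3,1} = 2
Pile A: G(15) = 1.
Pile B: G(19) = 2.
Combined Grundy value = 1 ⊕ 2 = 3.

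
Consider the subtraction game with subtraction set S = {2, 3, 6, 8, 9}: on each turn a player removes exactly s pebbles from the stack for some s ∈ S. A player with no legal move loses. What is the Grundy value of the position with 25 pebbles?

2

n :  0  1  2  3  4  5  6  7  8  9 10 11 12 13 14 15 16 17 18 19 20 21 22 23 24 25
G :  0  0  1  1  2  0  3  1  2  2  3  3  0  4  1  5  0  0  1  1  2  2  3  3  4  2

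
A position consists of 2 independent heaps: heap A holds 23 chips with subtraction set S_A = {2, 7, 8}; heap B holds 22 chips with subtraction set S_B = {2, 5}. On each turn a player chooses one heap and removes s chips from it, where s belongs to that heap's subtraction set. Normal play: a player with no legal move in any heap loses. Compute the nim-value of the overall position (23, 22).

Heap A, S = {2, 7, 8}:
G(0) = 0
G(1) = mex{} = 0
G(2) = mex{0} = 1
G(3) = mex{0} = 1
G(4) = mex{1} = 0
G(5) = mex{1} = 0
G(6) = mex{0} = 1
G(7) = mex{0,0} = 1
G(8) = mex{1,0,0} = 2
G(9) = mex{1,1,0} = 2
G(10) = mex{2,1,1} = 0
G(11) = mex{2,0,1} = 3
G(12) = mex{0,0,0} = 1
G(13) = mex{3,1,0} = 2
G(14) = mex{1,1,1} = 0
G(15) = mex{2,2,1} = 0
G(16) = mex{0,2,2} = 1
G(17) = mex{0,0,2} = 1
G(18) = mex{1,3,0} = 2
G(19) = mex{1,1,3} = 0
G(20) = mex{2,2,1} = 0
G(21) = mex{0,0,2} = 1
G(22) = mex{0,0,0} = 1
G(23) = mex{1,1,0} = 2
G_A(23) = 2.
Heap B, S = {2, 5}:
n :  0  1  2  3  4  5  6  7  8  9 10 11 12 13 14 15 16 17 18 19 20 21 22
G :  0  0  1  1  0  2  1  0  0  1  1  0  2  1  0  0  1  1  0  2  1  0  0
G_B(22) = 0.
Combined Grundy value = 2 ⊕ 0 = 2.

2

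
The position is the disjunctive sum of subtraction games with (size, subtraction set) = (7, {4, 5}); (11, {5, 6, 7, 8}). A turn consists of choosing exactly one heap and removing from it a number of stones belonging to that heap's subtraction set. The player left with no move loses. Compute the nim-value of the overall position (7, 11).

3

Heap A, S = {4, 5}:
n : 0 1 2 3 4 5 6 7
G : 0 0 0 0 1 1 1 1
G_A(7) = 1.
Heap B, S = {5, 6, 7, 8}:
n :  0  1  2  3  4  5  6  7  8  9 10 11
G :  0  0  0  0  0  1  1  1  1  1  2  2
G_B(11) = 2.
Combined Grundy value = 1 ⊕ 2 = 3.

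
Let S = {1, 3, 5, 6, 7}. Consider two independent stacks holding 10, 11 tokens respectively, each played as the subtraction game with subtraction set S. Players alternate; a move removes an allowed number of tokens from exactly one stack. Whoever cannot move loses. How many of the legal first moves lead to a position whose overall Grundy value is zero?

5

All stacks use S = {1, 3, 5, 6, 7}:
n :  0  1  2  3  4  5  6  7  8  9 10 11
G :  0  1  0  1  0  1  2  3  2  3  2  3
Stack A: G(10) = 2.
Stack B: G(11) = 3.
Combined Grundy value = 2 ⊕ 3 = 1.
A winning move leaves total XOR = 0, i.e. changes one component's Grundy value g to g ⊕ X where X is the current total.
Stack A: need g' = 2⊕1 = 3. Options: 10−1→G=3, 10−3→G=3, 10−5→G=1, 10−6→G=0, 10−7→G=1. Hits: 2.
Stack B: need g' = 3⊕1 = 2. Options: 11−1→G=2, 11−3→G=2, 11−5→G=2, 11−6→G=1, 11−7→G=0. Hits: 3.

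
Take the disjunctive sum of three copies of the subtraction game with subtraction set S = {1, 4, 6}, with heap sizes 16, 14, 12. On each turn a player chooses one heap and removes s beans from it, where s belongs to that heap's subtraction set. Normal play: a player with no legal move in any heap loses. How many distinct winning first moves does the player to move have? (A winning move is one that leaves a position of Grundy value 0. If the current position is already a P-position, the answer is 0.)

All heaps use S = {1, 4, 6}:
n :  0  1  2  3  4  5  6  7  8  9 10 11 12 13 14 15 16
G :  0  1  0  1  2  0  1  0  1  2  0  1  0  1  2  0  1
Heap A: G(16) = 1.
Heap B: G(14) = 2.
Heap C: G(12) = 0.
Combined Grundy value = 1 ⊕ 2 ⊕ 0 = 3.
A winning move leaves total XOR = 0, i.e. changes one component's Grundy value g to g ⊕ X where X is the current total.
Heap A: need g' = 1⊕3 = 2. Options: 16−1→G=0, 16−4→G=0, 16−6→G=0. Hits: 0.
Heap B: need g' = 2⊕3 = 1. Options: 14−1→G=1, 14−4→G=0, 14−6→G=1. Hits: 2.
Heap C: need g' = 0⊕3 = 3. Options: 12−1→G=1, 12−4→G=1, 12−6→G=1. Hits: 0.

2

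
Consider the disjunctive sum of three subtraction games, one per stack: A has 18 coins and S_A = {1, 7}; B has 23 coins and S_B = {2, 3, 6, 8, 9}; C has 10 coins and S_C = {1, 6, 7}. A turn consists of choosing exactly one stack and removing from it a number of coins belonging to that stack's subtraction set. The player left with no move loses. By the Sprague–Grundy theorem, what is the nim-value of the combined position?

Stack A, S = {1, 7}:
n :  0  1  2  3  4  5  6  7  8  9 10 11 12 13 14 15 16 17 18
G :  0  1  0  1  0  1  0  1  0  1  0  1  0  1  0  1  0  1  0
G_A(18) = 0.
Stack B, S = {2, 3, 6, 8, 9}:
n :  0  1  2  3  4  5  6  7  8  9 10 11 12 13 14 15 16 17 18 19 20 21 22 23
G :  0  0  1  1  2  0  3  1  2  2  3  3  0  4  1  5  0  0  1  1  2  2  3  3
G_B(23) = 3.
Stack C, S = {1, 6, 7}:
G(0) = 0
G(1) = mex{0} = 1
G(2) = mex{1} = 0
G(3) = mex{0} = 1
G(4) = mex{1} = 0
G(5) = mex{0} = 1
G(6) = mex{1,0} = 2
G(7) = mex{2,1,0} = 3
G(8) = mex{3,0,1} = 2
G(9) = mex{2,1,0} = 3
G(10) = mex{3,0,1} = 2
G_C(10) = 2.
Combined Grundy value = 0 ⊕ 3 ⊕ 2 = 1.

1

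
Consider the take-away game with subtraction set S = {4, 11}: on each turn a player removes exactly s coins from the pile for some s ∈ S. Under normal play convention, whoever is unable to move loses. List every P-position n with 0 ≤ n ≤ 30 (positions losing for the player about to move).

G(0) = 0
G(1) = mex{} = 0
G(2) = mex{} = 0
G(3) = mex{} = 0
G(4) = mex{0} = 1
G(5) = mex{0} = 1
G(6) = mex{0} = 1
G(7) = mex{0} = 1
G(8) = mex{1} = 0
G(9) = mex{1} = 0
G(10) = mex{1} = 0
G(11) = mex{1,0} = 2
G(12) = mex{0,0} = 1
G(13) = mex{0,0} = 1
G(14) = mex{0,0} = 1
G(15) = mex{2,1} = 0
G(16) = mex{1,1} = 0
G(17) = mex{1,1} = 0
G(18) = mex{1,1} = 0
G(19) = mex{0,0} = 1
G(20) = mex{0,0} = 1
G(21) = mex{0,0} = 1
G(22) = mex{0,2} = 1
G(23) = mex{1,1} = 0
G(24) = mex{1,1} = 0
G(25) = mex{1,1} = 0
G(26) = mex{1,0} = 2
G(27) = mex{0,0} = 1
G(28) = mex{0,0} = 1
G(29) = mex{0,0} = 1
G(30) = mex{2,1} = 0
P-positions are exactly the n with G(n) = 0.

0, 1, 2, 3, 8, 9, 10, 15, 16, 17, 18, 23, 24, 25, 30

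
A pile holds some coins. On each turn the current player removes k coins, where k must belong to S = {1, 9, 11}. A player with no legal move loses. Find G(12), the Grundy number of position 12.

0

G(0) = 0
G(1) = mex{0} = 1
G(2) = mex{1} = 0
G(3) = mex{0} = 1
G(4) = mex{1} = 0
G(5) = mex{0} = 1
G(6) = mex{1} = 0
G(7) = mex{0} = 1
G(8) = mex{1} = 0
G(9) = mex{0,0} = 1
G(10) = mex{1,1} = 0
G(11) = mex{0,0,0} = 1
G(12) = mex{1,1,1} = 0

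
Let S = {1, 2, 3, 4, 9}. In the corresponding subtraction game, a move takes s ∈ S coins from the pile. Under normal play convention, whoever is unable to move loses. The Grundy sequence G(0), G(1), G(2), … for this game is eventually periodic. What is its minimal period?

5

G(0) = 0
G(1) = mex{0} = 1
G(2) = mex{1,0} = 2
G(3) = mex{2,1,0} = 3
G(4) = mex{3,2,1,0} = 4
G(5) = mex{4,3,2,1} = 0
G(6) = mex{0,4,3,2} = 1
G(7) = mex{1,0,4,3} = 2
G(8) = mex{2,1,0,4} = 3
G(9) = mex{3,2,1,0,0} = 4
G(10) = mex{4,3,2,1,1} = 0
G(11) = mex{0,4,3,2,2} = 1
G(12) = mex{1,0,4,3,3} = 2
G(13) = mex{2,1,0,4,4} = 3
G(14) = mex{3,2,1,0,0} = 4
G(15) = mex{4,3,2,1,1} = 0
G(n+5) = G(n) holds for n = 0,…,8 (a full window of length max(S) = 9), so the sequence is purely periodic with period 5.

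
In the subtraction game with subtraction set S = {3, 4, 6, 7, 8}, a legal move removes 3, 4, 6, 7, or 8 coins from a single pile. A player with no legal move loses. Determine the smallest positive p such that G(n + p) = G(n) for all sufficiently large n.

11

G(0) = 0
G(1) = mex{} = 0
G(2) = mex{} = 0
G(3) = mex{0} = 1
G(4) = mex{0,0} = 1
G(5) = mex{0,0} = 1
G(6) = mex{1,0,0} = 2
G(7) = mex{1,1,0,0} = 2
G(8) = mex{1,1,0,0,0} = 2
G(9) = mex{2,1,1,0,0} = 3
G(10) = mex{2,2,1,1,0} = 3
G(11) = mex{2,2,1,1,1} = 0
G(12) = mex{3,2,2,1,1} = 0
G(13) = mex{3,3,2,2,1} = 0
G(14) = mex{0,3,2,2,2} = 1
G(15) = mex{0,0,3,2,2} = 1
G(16) = mex{0,0,3,3,2} = 1
G(17) = mex{1,0,0,3,3} = 2
G(18) = mex{1,1,0,0,3} = 2
G(19) = mex{1,1,0,0,0} = 2
G(20) = mex{2,1,1,0,0} = 3
G(21) = mex{2,2,1,1,0} = 3
G(22) = mex{2,2,1,1,1} = 0
G(23) = mex{3,2,2,1,1} = 0
G(n+11) = G(n) holds for n = 0,…,7 (a full window of length max(S) = 8), so the sequence is purely periodic with period 11.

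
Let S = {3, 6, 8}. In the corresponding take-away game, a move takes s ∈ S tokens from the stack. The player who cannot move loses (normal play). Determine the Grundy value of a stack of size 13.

0

n :  0  1  2  3  4  5  6  7  8  9 10 11 12 13
G :  0  0  0  1  1  1  2  2  2  3  3  0  0  0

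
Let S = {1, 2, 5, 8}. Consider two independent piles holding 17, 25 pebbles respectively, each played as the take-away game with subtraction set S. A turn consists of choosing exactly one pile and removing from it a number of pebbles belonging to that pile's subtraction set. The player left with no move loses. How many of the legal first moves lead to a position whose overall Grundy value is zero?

4

All piles use S = {1, 2, 5, 8}:
n :  0  1  2  3  4  5  6  7  8  9 10 11 12 13 14 15 16 17 18 19 20 21 22 23 24 25
G :  0  1  2  0  1  2  0  1  2  0  1  2  0  1  2  0  1  2  0  1  2  0  1  2  0  1
Pile A: G(17) = 2.
Pile B: G(25) = 1.
Combined Grundy value = 2 ⊕ 1 = 3.
A winning move leaves total XOR = 0, i.e. changes one component's Grundy value g to g ⊕ X where X is the current total.
Pile A: need g' = 2⊕3 = 1. Options: 17−1→G=1, 17−2→G=0, 17−5→G=0, 17−8→G=0. Hits: 1.
Pile B: need g' = 1⊕3 = 2. Options: 25−1→G=0, 25−2→G=2, 25−5→G=2, 25−8→G=2. Hits: 3.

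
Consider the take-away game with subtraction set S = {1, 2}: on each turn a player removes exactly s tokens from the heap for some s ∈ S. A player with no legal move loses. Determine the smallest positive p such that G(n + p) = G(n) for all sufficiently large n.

n :  0  1  2  3  4  5  6  7  8  9 10 11 12 13 14
G :  0  1  2  0  1  2  0  1  2  0  1  2  0  1  2
G(n+3) = G(n) holds for n = 0,…,1 (a full window of length max(S) = 2), so the sequence is purely periodic with period 3.

3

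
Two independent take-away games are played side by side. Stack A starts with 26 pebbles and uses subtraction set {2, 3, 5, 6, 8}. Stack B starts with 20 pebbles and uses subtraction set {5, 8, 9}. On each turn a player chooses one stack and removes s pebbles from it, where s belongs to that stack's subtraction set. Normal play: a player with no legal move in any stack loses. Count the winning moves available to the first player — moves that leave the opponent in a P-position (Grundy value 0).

1

Stack A, S = {2, 3, 5, 6, 8}:
n :  0  1  2  3  4  5  6  7  8  9 10 11 12 13 14 15 16 17 18 19 20 21 22 23 24 25 26
G :  0  0  1  1  2  2  3  3  4  4  0  0  1  1  2  2  3  3  4  4  0  0  1  1  2  2  3
G_A(26) = 3.
Stack B, S = {5, 8, 9}:
n :  0  1  2  3  4  5  6  7  8  9 10 11 12 13 14 15 16 17 18 19 20
G :  0  0  0  0  0  1  1  1  1  1  2  2  2  2  0  0  0  0  0  1  1
G_B(20) = 1.
Combined Grundy value = 3 ⊕ 1 = 2.
A winning move leaves total XOR = 0, i.e. changes one component's Grundy value g to g ⊕ X where X is the current total.
Stack A: need g' = 3⊕2 = 1. Options: 26−2→G=2, 26−3→G=1, 26−5→G=0, 26−6→G=0, 26−8→G=4. Hits: 1.
Stack B: need g' = 1⊕2 = 3. Options: 20−5→G=0, 20−8→G=2, 20−9→G=2. Hits: 0.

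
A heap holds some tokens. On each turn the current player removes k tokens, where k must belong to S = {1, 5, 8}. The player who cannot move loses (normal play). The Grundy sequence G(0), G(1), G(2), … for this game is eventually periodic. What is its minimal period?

13

n :  0  1  2  3  4  5  6  7  8  9 10 11 12 13 14 15 16 17 18 19 20 21 22 23 24 25 26 27
G :  0  1  0  1  0  1  0  1  2  3  2  3  2  0  1  0  1  0  1  0  1  2  3  2  3  2  0  1
G(n+13) = G(n) holds for n = 0,…,7 (a full window of length max(S) = 8), so the sequence is purely periodic with period 13.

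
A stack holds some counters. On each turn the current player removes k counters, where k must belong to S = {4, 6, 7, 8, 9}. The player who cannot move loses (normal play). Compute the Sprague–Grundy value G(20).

n :  0  1  2  3  4  5  6  7  8  9 10 11 12 13 14 15 16 17 18 19 20
G :  0  0  0  0  1  1  1  1  2  2  2  2  3  0  0  0  0  1  1  1  1

1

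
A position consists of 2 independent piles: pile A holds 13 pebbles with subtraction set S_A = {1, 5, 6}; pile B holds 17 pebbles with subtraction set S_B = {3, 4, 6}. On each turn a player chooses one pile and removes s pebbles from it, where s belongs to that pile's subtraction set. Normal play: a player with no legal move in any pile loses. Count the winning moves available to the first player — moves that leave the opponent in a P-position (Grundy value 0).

Pile A, S = {1, 5, 6}:
G(0) = 0
G(1) = mex{0} = 1
G(2) = mex{1} = 0
G(3) = mex{0} = 1
G(4) = mex{1} = 0
G(5) = mex{0,0} = 1
G(6) = mex{1,1,0} = 2
G(7) = mex{2,0,1} = 3
G(8) = mex{3,1,0} = 2
G(9) = mex{2,0,1} = 3
G(10) = mex{3,1,0} = 2
G(11) = mex{2,2,1} = 0
G(12) = mex{0,3,2} = 1
G(13) = mex{1,2,3} = 0
G_A(13) = 0.
Pile B, S = {3, 4, 6}:
G(0) = 0
G(1) = mex{} = 0
G(2) = mex{} = 0
G(3) = mex{0} = 1
G(4) = mex{0,0} = 1
G(5) = mex{0,0} = 1
G(6) = mex{1,0,0} = 2
G(7) = mex{1,1,0} = 2
G(8) = mex{1,1,0} = 2
G(9) = mex{2,1,1} = 0
G(10) = mex{2,2,1} = 0
G(11) = mex{2,2,1} = 0
G(12) = mex{0,2,2} = 1
G(13) = mex{0,0,2} = 1
G(14) = mex{0,0,2} = 1
G(15) = mex{1,0,0} = 2
G(16) = mex{1,1,0} = 2
G(17) = mex{1,1,0} = 2
G_B(17) = 2.
Combined Grundy value = 0 ⊕ 2 = 2.
A winning move leaves total XOR = 0, i.e. changes one component's Grundy value g to g ⊕ X where X is the current total.
Pile A: need g' = 0⊕2 = 2. Options: 13−1→G=1, 13−5→G=2, 13−6→G=3. Hits: 1.
Pile B: need g' = 2⊕2 = 0. Options: 17−3→G=1, 17−4→G=1, 17−6→G=0. Hits: 1.

2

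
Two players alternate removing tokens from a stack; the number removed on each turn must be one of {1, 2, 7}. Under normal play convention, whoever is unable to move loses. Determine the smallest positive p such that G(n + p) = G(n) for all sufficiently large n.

3

n :  0  1  2  3  4  5  6  7  8  9 10 11 12 13 14
G :  0  1  2  0  1  2  0  1  2  0  1  2  0  1  2
G(n+3) = G(n) holds for n = 0,…,6 (a full window of length max(S) = 7), so the sequence is purely periodic with period 3.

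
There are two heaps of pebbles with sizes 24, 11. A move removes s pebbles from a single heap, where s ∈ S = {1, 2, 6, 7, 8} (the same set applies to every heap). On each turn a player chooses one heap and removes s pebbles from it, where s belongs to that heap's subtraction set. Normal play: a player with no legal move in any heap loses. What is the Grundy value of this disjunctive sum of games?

All heaps use S = {1, 2, 6, 7, 8}:
G(0) = 0
G(1) = mex{0} = 1
G(2) = mex{1,0} = 2
G(3) = mex{2,1} = 0
G(4) = mex{0,2} = 1
G(5) = mex{1,0} = 2
G(6) = mex{2,1,0} = 3
G(7) = mex{3,2,1,0} = 4
G(8) = mex{4,3,2,1,0} = 5
G(9) = mex{5,4,0,2,1} = 3
G(10) = mex{3,5,1,0,2} = 4
G(11) = mex{4,3,2,1,0} = 5
G(12) = mex{5,4,3,2,1} = 0
G(13) = mex{0,5,4,3,2} = 1
G(14) = mex{1,0,5,4,3} = 2
G(15) = mex{2,1,3,5,4} = 0
G(16) = mex{0,2,4,3,5} = 1
G(17) = mex{1,0,5,4,3} = 2
G(18) = mex{2,1,0,5,4} = 3
G(19) = mex{3,2,1,0,5} = 4
G(20) = mex{4,3,2,1,0} = 5
G(21) = mex{5,4,0,2,1} = 3
G(22) = mex{3,5,1,0,2} = 4
G(23) = mex{4,3,2,1,0} = 5
G(24) = mex{5,4,3,2,1} = 0
Heap A: G(24) = 0.
Heap B: G(11) = 5.
Combined Grundy value = 0 ⊕ 5 = 5.

5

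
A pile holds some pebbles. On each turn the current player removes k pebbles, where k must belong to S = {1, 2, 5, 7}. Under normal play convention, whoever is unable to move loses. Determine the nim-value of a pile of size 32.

n :  0  1  2  3  4  5  6  7  8  9 10 11 12 13 14 15 16 17 18 19 20 21 22 23 24 25 26 27 28 29 30 31 32
G :  0  1  2  0  1  2  0  1  2  0  1  2  0  1  2  0  1  2  0  1  2  0  1  2  0  1  2  0  1  2  0  1  2

2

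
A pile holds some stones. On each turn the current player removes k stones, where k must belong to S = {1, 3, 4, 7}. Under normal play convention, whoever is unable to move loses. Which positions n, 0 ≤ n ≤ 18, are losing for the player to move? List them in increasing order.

n :  0  1  2  3  4  5  6  7  8  9 10 11 12 13 14 15 16 17 18
G :  0  1  0  1  2  3  2  3  0  1  0  1  2  3  2  3  0  1  0
P-positions are exactly the n with G(n) = 0.

0, 2, 8, 10, 16, 18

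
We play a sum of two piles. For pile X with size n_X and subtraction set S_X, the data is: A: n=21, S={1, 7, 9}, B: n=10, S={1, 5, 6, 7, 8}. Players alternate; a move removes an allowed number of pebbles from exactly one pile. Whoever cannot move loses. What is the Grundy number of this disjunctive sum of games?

3

Pile A, S = {1, 7, 9}:
n :  0  1  2  3  4  5  6  7  8  9 10 11 12 13 14 15 16 17 18 19 20 21
G :  0  1  0  1  0  1  0  1  0  1  0  1  0  1  0  1  0  1  0  1  0  1
G_A(21) = 1.
Pile B, S = {1, 5, 6, 7, 8}:
n :  0  1  2  3  4  5  6  7  8  9 10
G :  0  1  0  1  0  1  2  3  2  3  2
G_B(10) = 2.
Combined Grundy value = 1 ⊕ 2 = 3.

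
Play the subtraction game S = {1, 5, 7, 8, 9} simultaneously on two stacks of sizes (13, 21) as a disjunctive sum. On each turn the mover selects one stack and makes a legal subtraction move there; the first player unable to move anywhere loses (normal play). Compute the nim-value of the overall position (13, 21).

2

All stacks use S = {1, 5, 7, 8, 9}:
G(0) = 0
G(1) = mex{0} = 1
G(2) = mex{1} = 0
G(3) = mex{0} = 1
G(4) = mex{1} = 0
G(5) = mex{0,0} = 1
G(6) = mex{1,1} = 0
G(7) = mex{0,0,0} = 1
G(8) = mex{1,1,1,0} = 2
G(9) = mex{2,0,0,1,0} = 3
G(10) = mex{3,1,1,0,1} = 2
G(11) = mex{2,0,0,1,0} = 3
G(12) = mex{3,1,1,0,1} = 2
G(13) = mex{2,2,0,1,0} = 3
G(14) = mex{3,3,1,0,1} = 2
G(15) = mex{2,2,2,1,0} = 3
G(16) = mex{3,3,3,2,1} = 0
G(17) = mex{0,2,2,3,2} = 1
G(18) = mex{1,3,3,2,3} = 0
G(19) = mex{0,2,2,3,2} = 1
G(20) = mex{1,3,3,2,3} = 0
G(21) = mex{0,0,2,3,2} = 1
Stack A: G(13) = 3.
Stack B: G(21) = 1.
Combined Grundy value = 3 ⊕ 1 = 2.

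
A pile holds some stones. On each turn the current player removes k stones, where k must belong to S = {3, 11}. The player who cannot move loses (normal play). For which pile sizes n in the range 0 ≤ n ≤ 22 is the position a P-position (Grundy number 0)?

G(0) = 0
G(1) = mex{} = 0
G(2) = mex{} = 0
G(3) = mex{0} = 1
G(4) = mex{0} = 1
G(5) = mex{0} = 1
G(6) = mex{1} = 0
G(7) = mex{1} = 0
G(8) = mex{1} = 0
G(9) = mex{0} = 1
G(10) = mex{0} = 1
G(11) = mex{0,0} = 1
G(12) = mex{1,0} = 2
G(13) = mex{1,0} = 2
G(14) = mex{1,1} = 0
G(15) = mex{2,1} = 0
G(16) = mex{2,1} = 0
G(17) = mex{0,0} = 1
G(18) = mex{0,0} = 1
G(19) = mex{0,0} = 1
G(20) = mex{1,1} = 0
G(21) = mex{1,1} = 0
G(22) = mex{1,1} = 0
P-positions are exactly the n with G(n) = 0.

0, 1, 2, 6, 7, 8, 14, 15, 16, 20, 21, 22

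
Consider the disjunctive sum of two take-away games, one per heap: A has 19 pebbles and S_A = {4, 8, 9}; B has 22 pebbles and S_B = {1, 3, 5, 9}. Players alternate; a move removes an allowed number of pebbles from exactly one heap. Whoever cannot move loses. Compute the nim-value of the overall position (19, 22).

Heap A, S = {4, 8, 9}:
G(0) = 0
G(1) = mex{} = 0
G(2) = mex{} = 0
G(3) = mex{} = 0
G(4) = mex{0} = 1
G(5) = mex{0} = 1
G(6) = mex{0} = 1
G(7) = mex{0} = 1
G(8) = mex{1,0} = 2
G(9) = mex{1,0,0} = 2
G(10) = mex{1,0,0} = 2
G(11) = mex{1,0,0} = 2
G(12) = mex{2,1,0} = 3
G(13) = mex{2,1,1} = 0
G(14) = mex{2,1,1} = 0
G(15) = mex{2,1,1} = 0
G(16) = mex{3,2,1} = 0
G(17) = mex{0,2,2} = 1
G(18) = mex{0,2,2} = 1
G(19) = mex{0,2,2} = 1
G_A(19) = 1.
Heap B, S = {1, 3, 5, 9}:
n :  0  1  2  3  4  5  6  7  8  9 10 11 12 13 14 15 16 17 18 19 20 21 22
G :  0  1  0  1  0  1  0  1  0  1  0  1  0  1  0  1  0  1  0  1  0  1  0
G_B(22) = 0.
Combined Grundy value = 1 ⊕ 0 = 1.

1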